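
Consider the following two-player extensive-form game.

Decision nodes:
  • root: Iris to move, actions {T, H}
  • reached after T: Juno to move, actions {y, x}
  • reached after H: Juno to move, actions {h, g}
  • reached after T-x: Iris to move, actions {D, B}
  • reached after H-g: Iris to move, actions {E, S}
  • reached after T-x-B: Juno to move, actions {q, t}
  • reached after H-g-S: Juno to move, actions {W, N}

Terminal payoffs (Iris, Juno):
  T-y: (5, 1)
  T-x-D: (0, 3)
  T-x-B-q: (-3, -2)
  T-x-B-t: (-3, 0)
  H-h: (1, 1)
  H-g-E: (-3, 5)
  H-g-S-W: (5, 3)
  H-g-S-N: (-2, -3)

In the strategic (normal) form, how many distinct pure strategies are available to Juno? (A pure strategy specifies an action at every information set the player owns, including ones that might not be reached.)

Juno owns the node after T with actions {y, x} — two choices.
Juno owns the node after H with actions {h, g} — two choices.
Juno owns the node after T-x-B with actions {q, t} — two choices.
Juno owns the node after H-g-S with actions {W, N} — two choices.
A pure strategy fixes one action at each information set independently, so the count is the product 2 × 2 × 2 × 2 = 16.
(For reference, Iris has 8 pure strategies, giving a 16×8 normal-form matrix.)

16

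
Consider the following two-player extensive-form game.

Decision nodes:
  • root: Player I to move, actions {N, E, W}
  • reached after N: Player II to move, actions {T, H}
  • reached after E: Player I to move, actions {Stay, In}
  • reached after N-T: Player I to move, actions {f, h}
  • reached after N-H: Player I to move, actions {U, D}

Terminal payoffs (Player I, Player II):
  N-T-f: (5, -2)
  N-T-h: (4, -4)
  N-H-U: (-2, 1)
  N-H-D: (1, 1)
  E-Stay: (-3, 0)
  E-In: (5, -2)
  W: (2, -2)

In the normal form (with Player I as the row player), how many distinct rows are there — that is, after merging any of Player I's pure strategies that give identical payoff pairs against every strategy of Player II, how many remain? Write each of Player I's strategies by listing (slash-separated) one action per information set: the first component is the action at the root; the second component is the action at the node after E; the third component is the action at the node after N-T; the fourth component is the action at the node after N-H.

7

Player I has 24 pure strategies: N/Stay/f/U, N/Stay/f/D, N/Stay/h/U, N/Stay/h/D, N/In/f/U, N/In/f/D, N/In/h/U, N/In/h/D, E/Stay/f/U, E/Stay/f/D, E/Stay/h/U, E/Stay/h/D, E/In/f/U, E/In/f/D, E/In/h/U, E/In/h/D, W/Stay/f/U, W/Stay/f/D, W/Stay/h/U, W/Stay/h/D, W/In/f/U, W/In/f/D, W/In/h/U, W/In/h/D. Columns: T, H.
{N/Stay/f/U, N/In/f/U} → row (5,-2) (-2,1)
{N/Stay/f/D, N/In/f/D} → row (5,-2) (1,1)
{N/Stay/h/U, N/In/h/U} → row (4,-4) (-2,1)
{N/Stay/h/D, N/In/h/D} → row (4,-4) (1,1)
{E/Stay/f/U, E/Stay/f/D, E/Stay/h/U, E/Stay/h/D} → row (-3,0) (-3,0)
{E/In/f/U, E/In/f/D, E/In/h/U, E/In/h/D} → row (5,-2) (5,-2)
{W/Stay/f/U, W/Stay/f/D, W/Stay/h/U, W/Stay/h/D, W/In/f/U, W/In/f/D, W/In/h/U, W/In/h/D} → row (2,-2) (2,-2)
That's 7 distinct rows out of 24 strategies.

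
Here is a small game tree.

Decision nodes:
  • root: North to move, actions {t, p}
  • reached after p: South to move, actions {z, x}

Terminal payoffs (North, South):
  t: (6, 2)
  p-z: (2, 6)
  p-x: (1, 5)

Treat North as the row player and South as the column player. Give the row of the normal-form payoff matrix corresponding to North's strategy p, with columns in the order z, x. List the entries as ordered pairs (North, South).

vs z: North plays p → South plays z at [p] → (2, 6)
vs x: North plays p → South plays x at [p] → (1, 5)

(2,6) (1,5)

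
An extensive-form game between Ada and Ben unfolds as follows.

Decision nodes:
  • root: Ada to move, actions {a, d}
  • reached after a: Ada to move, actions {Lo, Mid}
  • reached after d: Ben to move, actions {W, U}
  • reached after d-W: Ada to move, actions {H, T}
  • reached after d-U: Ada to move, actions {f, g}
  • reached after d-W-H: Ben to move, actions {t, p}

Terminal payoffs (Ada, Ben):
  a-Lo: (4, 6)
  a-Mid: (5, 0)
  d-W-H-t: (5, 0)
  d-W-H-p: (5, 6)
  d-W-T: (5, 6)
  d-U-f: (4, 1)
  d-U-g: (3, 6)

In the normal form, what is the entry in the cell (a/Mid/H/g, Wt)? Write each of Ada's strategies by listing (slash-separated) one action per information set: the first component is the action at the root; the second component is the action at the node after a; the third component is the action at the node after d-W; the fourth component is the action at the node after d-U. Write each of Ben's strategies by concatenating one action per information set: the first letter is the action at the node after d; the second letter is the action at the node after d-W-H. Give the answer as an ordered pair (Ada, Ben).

Trace the play path from the root:
  Ada plays a
  Ada plays Mid at [a]
→ terminal payoff (5, 0).
(Ada's choice at the node after d-W is never reached on this path, so it doesn't affect the outcome.)

(5, 0)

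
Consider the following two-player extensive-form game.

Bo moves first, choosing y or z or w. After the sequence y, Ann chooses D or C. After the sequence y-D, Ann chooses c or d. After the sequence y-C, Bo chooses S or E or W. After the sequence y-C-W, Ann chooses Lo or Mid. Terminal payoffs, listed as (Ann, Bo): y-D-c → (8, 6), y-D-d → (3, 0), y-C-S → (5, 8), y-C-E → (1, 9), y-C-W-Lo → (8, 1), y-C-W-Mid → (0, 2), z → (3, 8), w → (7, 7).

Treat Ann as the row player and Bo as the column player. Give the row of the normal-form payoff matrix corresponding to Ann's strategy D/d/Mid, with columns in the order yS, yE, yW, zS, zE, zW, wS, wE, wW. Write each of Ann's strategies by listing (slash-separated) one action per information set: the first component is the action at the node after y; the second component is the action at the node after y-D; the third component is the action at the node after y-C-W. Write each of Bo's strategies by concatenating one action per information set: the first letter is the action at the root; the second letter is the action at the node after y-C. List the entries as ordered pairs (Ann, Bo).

(3,0) (3,0) (3,0) (3,8) (3,8) (3,8) (7,7) (7,7) (7,7)

vs yS: Bo plays y → Ann plays D at [y] → Ann plays d at [y-D] → (3, 0)
vs yE: Bo plays y → Ann plays D at [y] → Ann plays d at [y-D] → (3, 0)
vs yW: Bo plays y → Ann plays D at [y] → Ann plays d at [y-D] → (3, 0)
vs zS: Bo plays z → (3, 8)
vs zE: Bo plays z → (3, 8)
vs zW: Bo plays z → (3, 8)
vs wS: Bo plays w → (7, 7)
vs wE: Bo plays w → (7, 7)
vs wW: Bo plays w → (7, 7)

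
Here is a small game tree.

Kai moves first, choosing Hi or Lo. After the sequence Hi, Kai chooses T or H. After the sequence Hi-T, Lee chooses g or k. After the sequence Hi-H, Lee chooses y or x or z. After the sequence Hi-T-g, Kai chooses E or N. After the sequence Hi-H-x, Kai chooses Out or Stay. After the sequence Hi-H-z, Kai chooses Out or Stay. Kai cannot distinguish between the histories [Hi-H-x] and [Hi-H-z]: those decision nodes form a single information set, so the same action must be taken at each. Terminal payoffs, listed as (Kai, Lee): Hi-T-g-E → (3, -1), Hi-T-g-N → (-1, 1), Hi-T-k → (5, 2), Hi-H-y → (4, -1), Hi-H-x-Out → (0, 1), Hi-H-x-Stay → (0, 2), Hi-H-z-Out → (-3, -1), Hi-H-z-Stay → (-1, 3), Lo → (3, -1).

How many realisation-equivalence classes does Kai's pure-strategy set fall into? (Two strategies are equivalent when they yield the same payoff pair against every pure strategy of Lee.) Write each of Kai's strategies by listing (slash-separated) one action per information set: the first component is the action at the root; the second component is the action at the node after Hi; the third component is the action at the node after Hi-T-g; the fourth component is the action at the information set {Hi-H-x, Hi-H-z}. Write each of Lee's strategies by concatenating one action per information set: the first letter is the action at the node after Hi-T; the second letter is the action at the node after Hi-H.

Kai has 16 pure strategies: Hi/T/E/Out, Hi/T/E/Stay, Hi/T/N/Out, Hi/T/N/Stay, Hi/H/E/Out, Hi/H/E/Stay, Hi/H/N/Out, Hi/H/N/Stay, Lo/T/E/Out, Lo/T/E/Stay, Lo/T/N/Out, Lo/T/N/Stay, Lo/H/E/Out, Lo/H/E/Stay, Lo/H/N/Out, Lo/H/N/Stay. Columns: gy, gx, gz, ky, kx, kz.
{Hi/T/E/Out, Hi/T/E/Stay} → row (3,-1) (3,-1) (3,-1) (5,2) (5,2) (5,2)
{Hi/T/N/Out, Hi/T/N/Stay} → row (-1,1) (-1,1) (-1,1) (5,2) (5,2) (5,2)
{Hi/H/E/Out, Hi/H/N/Out} → row (4,-1) (0,1) (-3,-1) (4,-1) (0,1) (-3,-1)
{Hi/H/E/Stay, Hi/H/N/Stay} → row (4,-1) (0,2) (-1,3) (4,-1) (0,2) (-1,3)
{Lo/T/E/Out, Lo/T/E/Stay, Lo/T/N/Out, Lo/T/N/Stay, Lo/H/E/Out, Lo/H/E/Stay, Lo/H/N/Out, Lo/H/N/Stay} → row (3,-1) (3,-1) (3,-1) (3,-1) (3,-1) (3,-1)
That's 5 distinct rows out of 16 strategies.

5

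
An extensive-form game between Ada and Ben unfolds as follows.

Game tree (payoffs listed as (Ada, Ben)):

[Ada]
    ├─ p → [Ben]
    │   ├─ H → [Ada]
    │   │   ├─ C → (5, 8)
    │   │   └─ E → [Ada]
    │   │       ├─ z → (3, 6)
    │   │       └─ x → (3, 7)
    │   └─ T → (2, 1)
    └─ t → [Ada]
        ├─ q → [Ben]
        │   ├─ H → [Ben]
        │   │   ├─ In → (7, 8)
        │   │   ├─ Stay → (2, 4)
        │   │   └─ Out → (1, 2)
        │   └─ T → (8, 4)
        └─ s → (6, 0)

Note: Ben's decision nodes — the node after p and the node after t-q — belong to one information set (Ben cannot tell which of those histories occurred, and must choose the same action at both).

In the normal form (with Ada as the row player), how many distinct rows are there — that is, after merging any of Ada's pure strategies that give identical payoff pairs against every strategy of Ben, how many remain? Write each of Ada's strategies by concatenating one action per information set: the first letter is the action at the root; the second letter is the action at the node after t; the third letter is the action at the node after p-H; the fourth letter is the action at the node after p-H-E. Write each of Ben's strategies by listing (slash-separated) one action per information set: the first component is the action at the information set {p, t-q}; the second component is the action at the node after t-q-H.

5

Ada has 16 pure strategies: pqCz, pqCx, pqEz, pqEx, psCz, psCx, psEz, psEx, tqCz, tqCx, tqEz, tqEx, tsCz, tsCx, tsEz, tsEx. Columns: H/In, H/Stay, H/Out, T/In, T/Stay, T/Out.
{pqCz, pqCx, psCz, psCx} → row (5,8) (5,8) (5,8) (2,1) (2,1) (2,1)
{pqEz, psEz} → row (3,6) (3,6) (3,6) (2,1) (2,1) (2,1)
{pqEx, psEx} → row (3,7) (3,7) (3,7) (2,1) (2,1) (2,1)
{tqCz, tqCx, tqEz, tqEx} → row (7,8) (2,4) (1,2) (8,4) (8,4) (8,4)
{tsCz, tsCx, tsEz, tsEx} → row (6,0) (6,0) (6,0) (6,0) (6,0) (6,0)
That's 5 distinct rows out of 16 strategies.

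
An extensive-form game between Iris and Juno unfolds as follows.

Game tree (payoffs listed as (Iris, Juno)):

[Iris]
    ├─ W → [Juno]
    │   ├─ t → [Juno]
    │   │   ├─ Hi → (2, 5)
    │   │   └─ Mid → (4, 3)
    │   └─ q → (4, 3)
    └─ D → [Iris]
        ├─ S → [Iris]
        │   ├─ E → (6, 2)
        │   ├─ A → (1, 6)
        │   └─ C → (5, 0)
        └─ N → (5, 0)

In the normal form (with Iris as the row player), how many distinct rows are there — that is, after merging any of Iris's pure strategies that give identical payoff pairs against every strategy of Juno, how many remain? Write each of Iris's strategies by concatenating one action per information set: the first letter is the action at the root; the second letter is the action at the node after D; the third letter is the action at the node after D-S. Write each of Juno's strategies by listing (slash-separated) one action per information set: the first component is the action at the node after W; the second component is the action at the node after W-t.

4

Iris has 12 pure strategies: WSE, WSA, WSC, WNE, WNA, WNC, DSE, DSA, DSC, DNE, DNA, DNC. Columns: t/Hi, t/Mid, q/Hi, q/Mid.
{WSE, WSA, WSC, WNE, WNA, WNC} → row (2,5) (4,3) (4,3) (4,3)
{DSE} → row (6,2) (6,2) (6,2) (6,2)
{DSA} → row (1,6) (1,6) (1,6) (1,6)
{DSC, DNE, DNA, DNC} → row (5,0) (5,0) (5,0) (5,0)
That's 4 distinct rows out of 12 strategies.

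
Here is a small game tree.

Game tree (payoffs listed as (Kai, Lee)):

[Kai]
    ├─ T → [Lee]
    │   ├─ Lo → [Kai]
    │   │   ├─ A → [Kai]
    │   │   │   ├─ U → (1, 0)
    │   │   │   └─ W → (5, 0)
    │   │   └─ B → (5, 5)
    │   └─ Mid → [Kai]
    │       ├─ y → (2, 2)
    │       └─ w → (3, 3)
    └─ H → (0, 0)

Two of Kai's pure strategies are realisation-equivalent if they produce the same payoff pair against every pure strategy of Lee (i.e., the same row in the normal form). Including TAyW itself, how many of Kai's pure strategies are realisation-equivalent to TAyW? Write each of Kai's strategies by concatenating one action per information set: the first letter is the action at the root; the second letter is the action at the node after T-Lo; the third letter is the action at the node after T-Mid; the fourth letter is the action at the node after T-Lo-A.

1

Row for TAyW (columns Lo, Mid): (5,0) (2,2).
Every one of Kai's information sets is on the play path for some reply by Lee when Kai follows TAyW.
Changing the action at any of them therefore changes at least one column, so only TAyW itself gives this row.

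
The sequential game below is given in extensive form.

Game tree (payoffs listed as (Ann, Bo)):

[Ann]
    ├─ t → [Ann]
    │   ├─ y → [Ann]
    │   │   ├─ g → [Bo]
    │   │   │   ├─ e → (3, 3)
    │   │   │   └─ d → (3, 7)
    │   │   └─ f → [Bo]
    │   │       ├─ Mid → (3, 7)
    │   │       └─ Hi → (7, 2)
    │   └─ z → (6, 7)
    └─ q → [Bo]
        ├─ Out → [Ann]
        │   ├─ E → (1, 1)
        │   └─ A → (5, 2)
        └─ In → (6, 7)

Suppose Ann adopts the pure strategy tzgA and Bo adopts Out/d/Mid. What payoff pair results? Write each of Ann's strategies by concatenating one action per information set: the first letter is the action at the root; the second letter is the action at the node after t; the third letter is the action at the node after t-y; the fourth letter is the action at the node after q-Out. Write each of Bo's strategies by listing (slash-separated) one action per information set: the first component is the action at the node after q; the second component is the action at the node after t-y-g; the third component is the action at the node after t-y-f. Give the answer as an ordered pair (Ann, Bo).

Trace the play path from the root:
  Ann plays t
  Ann plays z at [t]
→ terminal payoff (6, 7).
(Ann's choice at the node after t-y is never reached on this path, so it doesn't affect the outcome.)

(6, 7)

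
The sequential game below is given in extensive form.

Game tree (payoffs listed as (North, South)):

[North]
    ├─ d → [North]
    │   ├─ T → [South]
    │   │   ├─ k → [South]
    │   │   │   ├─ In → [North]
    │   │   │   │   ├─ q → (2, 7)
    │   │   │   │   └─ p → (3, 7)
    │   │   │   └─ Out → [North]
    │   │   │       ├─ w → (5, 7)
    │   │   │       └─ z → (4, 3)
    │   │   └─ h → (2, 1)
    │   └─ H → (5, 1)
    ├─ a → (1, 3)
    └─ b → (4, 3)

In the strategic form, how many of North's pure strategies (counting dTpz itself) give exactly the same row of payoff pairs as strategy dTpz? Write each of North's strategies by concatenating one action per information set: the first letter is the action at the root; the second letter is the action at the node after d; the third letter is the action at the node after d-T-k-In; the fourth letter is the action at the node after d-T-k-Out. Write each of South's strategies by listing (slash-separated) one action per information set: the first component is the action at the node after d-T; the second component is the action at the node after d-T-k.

Row for dTpz (columns k/In, k/Out, h/In, h/Out): (3,7) (4,3) (2,1) (2,1).
Every one of North's information sets is on the play path for some reply by South when North follows dTpz.
Changing the action at any of them therefore changes at least one column, so only dTpz itself gives this row.

1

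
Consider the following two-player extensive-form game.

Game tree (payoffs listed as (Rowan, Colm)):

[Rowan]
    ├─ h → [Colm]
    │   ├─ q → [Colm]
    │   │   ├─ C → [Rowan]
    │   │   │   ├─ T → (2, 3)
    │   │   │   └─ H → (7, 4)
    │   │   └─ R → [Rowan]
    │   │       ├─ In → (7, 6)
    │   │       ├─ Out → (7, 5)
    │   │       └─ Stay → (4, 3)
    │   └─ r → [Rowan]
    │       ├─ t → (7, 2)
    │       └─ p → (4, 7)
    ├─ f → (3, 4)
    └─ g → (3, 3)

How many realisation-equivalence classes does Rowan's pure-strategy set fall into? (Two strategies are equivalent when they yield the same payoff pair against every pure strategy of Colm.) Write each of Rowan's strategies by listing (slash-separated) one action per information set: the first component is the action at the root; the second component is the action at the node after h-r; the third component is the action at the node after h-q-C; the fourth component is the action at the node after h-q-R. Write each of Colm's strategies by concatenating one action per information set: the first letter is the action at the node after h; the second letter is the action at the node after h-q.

14

Rowan has 36 pure strategies: h/t/T/In, h/t/T/Out, h/t/T/Stay, h/t/H/In, h/t/H/Out, h/t/H/Stay, h/p/T/In, h/p/T/Out, h/p/T/Stay, h/p/H/In, h/p/H/Out, h/p/H/Stay, f/t/T/In, f/t/T/Out, f/t/T/Stay, f/t/H/In, f/t/H/Out, f/t/H/Stay, f/p/T/In, f/p/T/Out, f/p/T/Stay, f/p/H/In, f/p/H/Out, f/p/H/Stay, g/t/T/In, g/t/T/Out, g/t/T/Stay, g/t/H/In, g/t/H/Out, g/t/H/Stay, g/p/T/In, g/p/T/Out, g/p/T/Stay, g/p/H/In, g/p/H/Out, g/p/H/Stay. Columns: qC, qR, rC, rR.
{h/t/T/In} → row (2,3) (7,6) (7,2) (7,2)
{h/t/T/Out} → row (2,3) (7,5) (7,2) (7,2)
{h/t/T/Stay} → row (2,3) (4,3) (7,2) (7,2)
{h/t/H/In} → row (7,4) (7,6) (7,2) (7,2)
{h/t/H/Out} → row (7,4) (7,5) (7,2) (7,2)
{h/t/H/Stay} → row (7,4) (4,3) (7,2) (7,2)
{h/p/T/In} → row (2,3) (7,6) (4,7) (4,7)
{h/p/T/Out} → row (2,3) (7,5) (4,7) (4,7)
{h/p/T/Stay} → row (2,3) (4,3) (4,7) (4,7)
{h/p/H/In} → row (7,4) (7,6) (4,7) (4,7)
{h/p/H/Out} → row (7,4) (7,5) (4,7) (4,7)
{h/p/H/Stay} → row (7,4) (4,3) (4,7) (4,7)
{f/t/T/In, f/t/T/Out, f/t/T/Stay, f/t/H/In, f/t/H/Out, f/t/H/Stay, f/p/T/In, f/p/T/Out, f/p/T/Stay, f/p/H/In, f/p/H/Out, f/p/H/Stay} → row (3,4) (3,4) (3,4) (3,4)
{g/t/T/In, g/t/T/Out, g/t/T/Stay, g/t/H/In, g/t/H/Out, g/t/H/Stay, g/p/T/In, g/p/T/Out, g/p/T/Stay, g/p/H/In, g/p/H/Out, g/p/H/Stay} → row (3,3) (3,3) (3,3) (3,3)
That's 14 distinct rows out of 36 strategies.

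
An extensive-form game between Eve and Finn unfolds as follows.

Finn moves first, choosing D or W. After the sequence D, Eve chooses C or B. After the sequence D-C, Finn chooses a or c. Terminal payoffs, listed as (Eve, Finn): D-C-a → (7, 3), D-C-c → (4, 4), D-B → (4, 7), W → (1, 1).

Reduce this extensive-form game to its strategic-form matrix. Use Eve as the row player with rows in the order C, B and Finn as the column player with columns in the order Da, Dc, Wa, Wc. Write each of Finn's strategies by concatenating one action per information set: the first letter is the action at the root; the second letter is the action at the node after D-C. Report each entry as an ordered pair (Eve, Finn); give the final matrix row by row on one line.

C: (7,3) (4,4) (1,1) (1,1) | B: (4,7) (4,7) (1,1) (1,1)

Row C: Da→(7,3), Dc→(4,4), Wa→(1,1), Wc→(1,1)
Row B: Da→(4,7), Dc→(4,7), Wa→(1,1), Wc→(1,1)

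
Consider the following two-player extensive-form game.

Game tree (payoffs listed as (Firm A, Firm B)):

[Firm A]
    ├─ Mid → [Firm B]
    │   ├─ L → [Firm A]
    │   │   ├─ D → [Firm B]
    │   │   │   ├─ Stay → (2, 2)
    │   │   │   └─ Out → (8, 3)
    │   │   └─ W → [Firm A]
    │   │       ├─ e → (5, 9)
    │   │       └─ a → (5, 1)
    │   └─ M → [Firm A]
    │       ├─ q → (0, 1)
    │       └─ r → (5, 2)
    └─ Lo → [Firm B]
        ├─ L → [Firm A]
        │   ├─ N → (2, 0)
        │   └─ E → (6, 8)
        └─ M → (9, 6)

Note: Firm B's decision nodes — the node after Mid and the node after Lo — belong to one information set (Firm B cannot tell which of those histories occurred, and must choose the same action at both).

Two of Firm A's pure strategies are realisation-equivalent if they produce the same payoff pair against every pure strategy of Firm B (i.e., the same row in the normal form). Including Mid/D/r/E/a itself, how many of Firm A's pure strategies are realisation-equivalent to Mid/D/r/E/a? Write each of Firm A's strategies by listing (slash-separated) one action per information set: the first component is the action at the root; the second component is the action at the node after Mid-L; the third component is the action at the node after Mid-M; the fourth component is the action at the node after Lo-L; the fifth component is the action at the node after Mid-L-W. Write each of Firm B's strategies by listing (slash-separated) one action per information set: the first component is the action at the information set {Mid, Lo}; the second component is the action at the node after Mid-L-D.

4

Row for Mid/D/r/E/a (columns L/Stay, L/Out, M/Stay, M/Out): (2,2) (8,3) (5,2) (5,2).
Under Mid/D/r/E/a, Firm A's choice at the node after Lo-L and at the node after Mid-L-W can never be reached regardless of what Firm B does, so varying those choices leaves every outcome unchanged.
Holding the reachable choices fixed and varying the unreachable ones freely already gives 2 × 2 = 4 equivalent strategies.
No other strategy reproduces this row, so those 4 are the full class: Mid/D/r/N/e, Mid/D/r/N/a, Mid/D/r/E/e, Mid/D/r/E/a.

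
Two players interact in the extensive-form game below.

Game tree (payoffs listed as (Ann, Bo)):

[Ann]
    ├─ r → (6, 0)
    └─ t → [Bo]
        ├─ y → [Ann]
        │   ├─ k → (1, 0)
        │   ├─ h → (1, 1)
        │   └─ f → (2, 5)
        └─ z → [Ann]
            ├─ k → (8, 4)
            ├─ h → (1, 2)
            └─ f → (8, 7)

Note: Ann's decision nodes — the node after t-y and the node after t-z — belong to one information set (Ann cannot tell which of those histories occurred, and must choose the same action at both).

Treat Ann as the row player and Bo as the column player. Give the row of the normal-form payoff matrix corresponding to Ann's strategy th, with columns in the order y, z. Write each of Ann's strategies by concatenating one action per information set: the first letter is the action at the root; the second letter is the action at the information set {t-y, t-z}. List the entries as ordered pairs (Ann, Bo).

(1,1) (1,2)

vs y: Ann plays t → Bo plays y at [t] → Ann plays h at [t-y] → (1, 1)
vs z: Ann plays t → Bo plays z at [t] → Ann plays h at [t-z] → (1, 2)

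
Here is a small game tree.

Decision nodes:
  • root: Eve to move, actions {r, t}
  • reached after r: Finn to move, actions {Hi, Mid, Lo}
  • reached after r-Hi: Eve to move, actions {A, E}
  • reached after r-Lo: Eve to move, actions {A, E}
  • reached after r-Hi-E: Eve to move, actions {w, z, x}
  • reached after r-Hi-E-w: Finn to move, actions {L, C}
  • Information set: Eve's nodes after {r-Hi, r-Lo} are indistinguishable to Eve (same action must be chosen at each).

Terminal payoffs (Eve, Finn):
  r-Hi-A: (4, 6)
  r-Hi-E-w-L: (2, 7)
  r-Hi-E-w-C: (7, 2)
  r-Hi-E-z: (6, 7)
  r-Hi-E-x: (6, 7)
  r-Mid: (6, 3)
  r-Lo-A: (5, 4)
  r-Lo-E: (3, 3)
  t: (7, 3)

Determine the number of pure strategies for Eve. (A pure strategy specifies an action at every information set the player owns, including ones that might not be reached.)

Eve owns the root with actions {r, t} — two choices.
Eve owns the information set {r-Hi, r-Lo} with actions {A, E} — two choices.
Eve owns the node after r-Hi-E with actions {w, z, x} — three choices.
A pure strategy fixes one action at each information set independently, so the count is the product 2 × 2 × 3 = 12.
(For reference, Finn has 6 pure strategies, giving a 12×6 normal-form matrix.)

12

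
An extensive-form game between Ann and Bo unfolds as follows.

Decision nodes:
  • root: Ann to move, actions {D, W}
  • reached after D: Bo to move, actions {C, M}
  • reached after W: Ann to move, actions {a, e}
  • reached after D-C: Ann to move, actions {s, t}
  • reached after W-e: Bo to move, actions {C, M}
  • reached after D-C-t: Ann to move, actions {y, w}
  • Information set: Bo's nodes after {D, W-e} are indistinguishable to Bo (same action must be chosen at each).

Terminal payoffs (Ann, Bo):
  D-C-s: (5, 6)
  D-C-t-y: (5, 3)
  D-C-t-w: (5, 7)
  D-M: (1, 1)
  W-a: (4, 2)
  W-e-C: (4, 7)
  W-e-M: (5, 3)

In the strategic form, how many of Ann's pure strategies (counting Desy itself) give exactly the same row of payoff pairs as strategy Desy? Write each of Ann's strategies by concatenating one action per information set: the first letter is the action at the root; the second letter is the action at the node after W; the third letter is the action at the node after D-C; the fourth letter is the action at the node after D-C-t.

4

Row for Desy (columns C, M): (5,6) (1,1).
Under Desy, Ann's choice at the node after W and at the node after D-C-t can never be reached regardless of what Bo does, so varying those choices leaves every outcome unchanged.
Holding the reachable choices fixed and varying the unreachable ones freely already gives 2 × 2 = 4 equivalent strategies.
No other strategy reproduces this row, so those 4 are the full class: Dasy, Dasw, Desy, Desw.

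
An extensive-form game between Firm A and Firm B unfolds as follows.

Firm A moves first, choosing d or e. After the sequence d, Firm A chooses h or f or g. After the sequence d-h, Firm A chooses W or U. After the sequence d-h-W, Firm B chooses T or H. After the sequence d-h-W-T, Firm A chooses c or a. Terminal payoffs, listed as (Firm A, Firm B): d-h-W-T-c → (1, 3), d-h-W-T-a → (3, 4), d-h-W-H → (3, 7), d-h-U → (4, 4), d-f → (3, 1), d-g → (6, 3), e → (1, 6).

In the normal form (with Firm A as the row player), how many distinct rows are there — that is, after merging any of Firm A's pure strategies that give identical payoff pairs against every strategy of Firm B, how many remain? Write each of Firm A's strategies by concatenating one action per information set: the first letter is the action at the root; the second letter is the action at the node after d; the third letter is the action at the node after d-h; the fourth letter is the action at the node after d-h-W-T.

6

Firm A has 24 pure strategies: dhWc, dhWa, dhUc, dhUa, dfWc, dfWa, dfUc, dfUa, dgWc, dgWa, dgUc, dgUa, ehWc, ehWa, ehUc, ehUa, efWc, efWa, efUc, efUa, egWc, egWa, egUc, egUa. Columns: T, H.
{dhWc} → row (1,3) (3,7)
{dhWa} → row (3,4) (3,7)
{dhUc, dhUa} → row (4,4) (4,4)
{dfWc, dfWa, dfUc, dfUa} → row (3,1) (3,1)
{dgWc, dgWa, dgUc, dgUa} → row (6,3) (6,3)
{ehWc, ehWa, ehUc, ehUa, efWc, efWa, efUc, efUa, egWc, egWa, egUc, egUa} → row (1,6) (1,6)
That's 6 distinct rows out of 24 strategies.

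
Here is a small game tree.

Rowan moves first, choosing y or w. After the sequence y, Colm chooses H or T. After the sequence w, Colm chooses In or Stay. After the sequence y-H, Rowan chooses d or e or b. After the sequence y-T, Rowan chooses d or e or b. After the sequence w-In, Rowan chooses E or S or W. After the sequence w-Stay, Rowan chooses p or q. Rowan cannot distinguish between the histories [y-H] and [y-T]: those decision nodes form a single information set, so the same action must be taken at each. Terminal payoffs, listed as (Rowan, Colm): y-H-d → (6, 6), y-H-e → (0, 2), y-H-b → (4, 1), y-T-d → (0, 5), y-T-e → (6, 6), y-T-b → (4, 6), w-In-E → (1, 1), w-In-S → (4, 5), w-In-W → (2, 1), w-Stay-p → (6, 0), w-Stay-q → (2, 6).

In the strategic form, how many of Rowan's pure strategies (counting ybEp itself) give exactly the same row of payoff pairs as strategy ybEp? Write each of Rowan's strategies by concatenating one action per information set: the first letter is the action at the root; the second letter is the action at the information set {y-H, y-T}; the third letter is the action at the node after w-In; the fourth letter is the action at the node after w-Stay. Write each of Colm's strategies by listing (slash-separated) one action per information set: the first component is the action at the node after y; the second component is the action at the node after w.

6

Row for ybEp (columns H/In, H/Stay, T/In, T/Stay): (4,1) (4,1) (4,6) (4,6).
Under ybEp, Rowan's choice at the node after w-In and at the node after w-Stay can never be reached regardless of what Colm does, so varying those choices leaves every outcome unchanged.
Holding the reachable choices fixed and varying the unreachable ones freely already gives 3 × 2 = 6 equivalent strategies.
No other strategy reproduces this row, so those 6 are the full class: ybEp, ybEq, ybSp, ybSq, ybWp, ybWq.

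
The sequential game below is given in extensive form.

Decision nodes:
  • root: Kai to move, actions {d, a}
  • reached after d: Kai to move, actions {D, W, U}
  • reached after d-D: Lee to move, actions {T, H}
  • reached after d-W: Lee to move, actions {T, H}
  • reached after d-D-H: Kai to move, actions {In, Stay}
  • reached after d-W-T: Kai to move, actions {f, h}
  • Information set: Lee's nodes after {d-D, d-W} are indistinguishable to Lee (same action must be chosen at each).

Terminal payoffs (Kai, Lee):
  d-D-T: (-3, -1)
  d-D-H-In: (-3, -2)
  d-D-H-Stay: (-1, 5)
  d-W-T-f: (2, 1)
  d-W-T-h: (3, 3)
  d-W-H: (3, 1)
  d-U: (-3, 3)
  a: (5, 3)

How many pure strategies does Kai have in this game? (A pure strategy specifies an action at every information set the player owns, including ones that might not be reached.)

24

Kai owns the root with actions {d, a} — two choices.
Kai owns the node after d with actions {D, W, U} — three choices.
Kai owns the node after d-D-H with actions {In, Stay} — two choices.
Kai owns the node after d-W-T with actions {f, h} — two choices.
A pure strategy fixes one action at each information set independently, so the count is the product 2 × 3 × 2 × 2 = 24.
(For reference, Lee has 2 pure strategies, giving a 24×2 normal-form matrix.)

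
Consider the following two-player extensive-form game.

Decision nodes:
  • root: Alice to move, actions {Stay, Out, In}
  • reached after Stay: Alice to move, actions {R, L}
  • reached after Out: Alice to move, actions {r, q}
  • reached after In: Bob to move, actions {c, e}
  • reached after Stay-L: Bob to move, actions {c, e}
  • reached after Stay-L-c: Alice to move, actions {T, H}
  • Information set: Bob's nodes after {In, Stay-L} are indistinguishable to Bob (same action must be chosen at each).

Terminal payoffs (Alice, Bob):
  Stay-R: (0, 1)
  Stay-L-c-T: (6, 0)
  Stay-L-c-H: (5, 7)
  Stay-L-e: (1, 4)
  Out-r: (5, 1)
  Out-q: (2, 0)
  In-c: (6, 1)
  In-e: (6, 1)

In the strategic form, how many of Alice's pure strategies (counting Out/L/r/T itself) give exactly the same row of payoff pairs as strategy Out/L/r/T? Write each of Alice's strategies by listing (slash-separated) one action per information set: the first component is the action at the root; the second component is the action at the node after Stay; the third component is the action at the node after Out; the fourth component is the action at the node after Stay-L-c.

4

Row for Out/L/r/T (columns c, e): (5,1) (5,1).
Under Out/L/r/T, Alice's choice at the node after Stay and at the node after Stay-L-c can never be reached regardless of what Bob does, so varying those choices leaves every outcome unchanged.
Holding the reachable choices fixed and varying the unreachable ones freely already gives 2 × 2 = 4 equivalent strategies.
No other strategy reproduces this row, so those 4 are the full class: Out/R/r/T, Out/R/r/H, Out/L/r/T, Out/L/r/H.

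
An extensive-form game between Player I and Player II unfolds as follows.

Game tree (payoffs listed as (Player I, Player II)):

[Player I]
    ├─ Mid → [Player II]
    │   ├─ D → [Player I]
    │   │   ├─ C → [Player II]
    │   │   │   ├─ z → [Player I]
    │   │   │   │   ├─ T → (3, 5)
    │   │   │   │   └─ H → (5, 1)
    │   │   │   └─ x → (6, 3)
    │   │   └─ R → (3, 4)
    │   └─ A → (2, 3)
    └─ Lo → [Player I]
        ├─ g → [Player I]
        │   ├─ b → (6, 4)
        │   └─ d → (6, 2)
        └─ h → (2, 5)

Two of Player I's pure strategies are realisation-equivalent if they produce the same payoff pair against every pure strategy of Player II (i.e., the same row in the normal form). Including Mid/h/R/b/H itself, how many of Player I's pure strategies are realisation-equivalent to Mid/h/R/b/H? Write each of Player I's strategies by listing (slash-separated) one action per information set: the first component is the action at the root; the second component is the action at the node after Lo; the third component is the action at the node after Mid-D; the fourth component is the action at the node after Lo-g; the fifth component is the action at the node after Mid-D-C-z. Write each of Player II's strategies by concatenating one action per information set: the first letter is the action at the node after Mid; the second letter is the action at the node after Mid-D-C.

8

Row for Mid/h/R/b/H (columns Dz, Dx, Az, Ax): (3,4) (3,4) (2,3) (2,3).
Under Mid/h/R/b/H, Player I's choice at the node after Lo and at the node after Lo-g and at the node after Mid-D-C-z can never be reached regardless of what Player II does, so varying those choices leaves every outcome unchanged.
Holding the reachable choices fixed and varying the unreachable ones freely already gives 2 × 2 × 2 = 8 equivalent strategies.
No other strategy reproduces this row, so those 8 are the full class: Mid/g/R/b/T, Mid/g/R/b/H, Mid/g/R/d/T, Mid/g/R/d/H, Mid/h/R/b/T, Mid/h/R/b/H, Mid/h/R/d/T, Mid/h/R/d/H.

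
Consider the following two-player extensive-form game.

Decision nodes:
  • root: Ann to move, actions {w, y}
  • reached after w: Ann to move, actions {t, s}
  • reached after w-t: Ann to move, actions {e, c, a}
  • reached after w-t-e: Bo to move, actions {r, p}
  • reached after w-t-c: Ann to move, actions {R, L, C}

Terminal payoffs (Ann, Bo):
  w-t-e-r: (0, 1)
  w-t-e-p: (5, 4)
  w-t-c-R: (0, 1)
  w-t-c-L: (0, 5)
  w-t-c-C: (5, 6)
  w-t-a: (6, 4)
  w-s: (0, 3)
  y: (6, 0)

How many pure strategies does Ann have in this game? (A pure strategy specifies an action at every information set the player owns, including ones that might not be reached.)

Ann owns the root with actions {w, y} — two choices.
Ann owns the node after w with actions {t, s} — two choices.
Ann owns the node after w-t with actions {e, c, a} — three choices.
Ann owns the node after w-t-c with actions {R, L, C} — three choices.
A pure strategy fixes one action at each information set independently, so the count is the product 2 × 2 × 3 × 3 = 36.
(For reference, Bo has 2 pure strategies, giving a 36×2 normal-form matrix.)

36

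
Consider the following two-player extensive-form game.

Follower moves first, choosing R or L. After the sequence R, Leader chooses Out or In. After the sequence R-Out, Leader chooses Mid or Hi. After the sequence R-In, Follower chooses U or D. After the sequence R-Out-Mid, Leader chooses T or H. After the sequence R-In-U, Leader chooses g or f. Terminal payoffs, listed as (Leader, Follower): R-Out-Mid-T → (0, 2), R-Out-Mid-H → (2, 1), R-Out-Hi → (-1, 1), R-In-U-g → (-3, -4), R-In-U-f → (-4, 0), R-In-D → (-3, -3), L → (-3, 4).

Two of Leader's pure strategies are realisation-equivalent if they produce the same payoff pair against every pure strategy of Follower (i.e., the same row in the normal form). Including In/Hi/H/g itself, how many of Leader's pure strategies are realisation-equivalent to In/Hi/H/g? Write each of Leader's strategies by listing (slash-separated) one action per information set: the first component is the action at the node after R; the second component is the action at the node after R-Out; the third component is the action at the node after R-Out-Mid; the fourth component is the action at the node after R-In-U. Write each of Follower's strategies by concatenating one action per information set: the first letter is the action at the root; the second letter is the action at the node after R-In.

Row for In/Hi/H/g (columns RU, RD, LU, LD): (-3,-4) (-3,-3) (-3,4) (-3,4).
Under In/Hi/H/g, Leader's choice at the node after R-Out and at the node after R-Out-Mid can never be reached regardless of what Follower does, so varying those choices leaves every outcome unchanged.
Holding the reachable choices fixed and varying the unreachable ones freely already gives 2 × 2 = 4 equivalent strategies.
No other strategy reproduces this row, so those 4 are the full class: In/Mid/T/g, In/Mid/H/g, In/Hi/T/g, In/Hi/H/g.

4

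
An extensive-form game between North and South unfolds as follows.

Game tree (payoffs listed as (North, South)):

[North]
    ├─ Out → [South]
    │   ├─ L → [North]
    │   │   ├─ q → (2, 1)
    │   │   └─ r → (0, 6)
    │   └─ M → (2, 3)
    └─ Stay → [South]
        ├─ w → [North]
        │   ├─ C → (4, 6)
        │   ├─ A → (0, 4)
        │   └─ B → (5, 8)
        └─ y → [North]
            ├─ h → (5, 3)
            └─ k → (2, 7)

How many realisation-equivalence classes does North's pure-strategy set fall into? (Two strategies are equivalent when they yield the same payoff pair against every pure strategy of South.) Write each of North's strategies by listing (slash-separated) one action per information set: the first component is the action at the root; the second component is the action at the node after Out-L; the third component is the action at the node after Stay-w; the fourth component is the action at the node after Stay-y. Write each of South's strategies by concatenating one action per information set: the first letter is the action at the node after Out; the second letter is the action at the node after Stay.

North has 24 pure strategies: Out/q/C/h, Out/q/C/k, Out/q/A/h, Out/q/A/k, Out/q/B/h, Out/q/B/k, Out/r/C/h, Out/r/C/k, Out/r/A/h, Out/r/A/k, Out/r/B/h, Out/r/B/k, Stay/q/C/h, Stay/q/C/k, Stay/q/A/h, Stay/q/A/k, Stay/q/B/h, Stay/q/B/k, Stay/r/C/h, Stay/r/C/k, Stay/r/A/h, Stay/r/A/k, Stay/r/B/h, Stay/r/B/k. Columns: Lw, Ly, Mw, My.
{Out/q/C/h, Out/q/C/k, Out/q/A/h, Out/q/A/k, Out/q/B/h, Out/q/B/k} → row (2,1) (2,1) (2,3) (2,3)
{Out/r/C/h, Out/r/C/k, Out/r/A/h, Out/r/A/k, Out/r/B/h, Out/r/B/k} → row (0,6) (0,6) (2,3) (2,3)
{Stay/q/C/h, Stay/r/C/h} → row (4,6) (5,3) (4,6) (5,3)
{Stay/q/C/k, Stay/r/C/k} → row (4,6) (2,7) (4,6) (2,7)
{Stay/q/A/h, Stay/r/A/h} → row (0,4) (5,3) (0,4) (5,3)
{Stay/q/A/k, Stay/r/A/k} → row (0,4) (2,7) (0,4) (2,7)
{Stay/q/B/h, Stay/r/B/h} → row (5,8) (5,3) (5,8) (5,3)
{Stay/q/B/k, Stay/r/B/k} → row (5,8) (2,7) (5,8) (2,7)
That's 8 distinct rows out of 24 strategies.

8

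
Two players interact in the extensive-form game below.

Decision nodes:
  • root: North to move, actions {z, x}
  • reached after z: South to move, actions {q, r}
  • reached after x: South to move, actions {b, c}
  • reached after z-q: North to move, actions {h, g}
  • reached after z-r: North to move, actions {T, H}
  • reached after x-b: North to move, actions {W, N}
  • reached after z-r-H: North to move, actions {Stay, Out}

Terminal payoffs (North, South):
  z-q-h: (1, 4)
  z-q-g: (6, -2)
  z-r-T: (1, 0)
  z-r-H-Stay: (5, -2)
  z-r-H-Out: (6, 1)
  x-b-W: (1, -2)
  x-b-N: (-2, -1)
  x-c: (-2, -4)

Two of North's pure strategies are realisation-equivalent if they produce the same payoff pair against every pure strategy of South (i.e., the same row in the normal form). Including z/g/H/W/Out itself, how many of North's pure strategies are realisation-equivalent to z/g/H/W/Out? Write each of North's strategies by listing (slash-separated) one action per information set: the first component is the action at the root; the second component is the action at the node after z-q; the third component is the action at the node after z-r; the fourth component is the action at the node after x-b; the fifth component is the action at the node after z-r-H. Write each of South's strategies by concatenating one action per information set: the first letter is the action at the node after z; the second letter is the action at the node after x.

Row for z/g/H/W/Out (columns qb, qc, rb, rc): (6,-2) (6,-2) (6,1) (6,1).
Under z/g/H/W/Out, North's choice at the node after x-b can never be reached regardless of what South does, so varying those choices leaves every outcome unchanged.
Holding the reachable choices fixed and varying the unreachable one freely already gives 2 equivalent strategies.
No other strategy reproduces this row, so those 2 are the full class: z/g/H/W/Out, z/g/H/N/Out.

2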